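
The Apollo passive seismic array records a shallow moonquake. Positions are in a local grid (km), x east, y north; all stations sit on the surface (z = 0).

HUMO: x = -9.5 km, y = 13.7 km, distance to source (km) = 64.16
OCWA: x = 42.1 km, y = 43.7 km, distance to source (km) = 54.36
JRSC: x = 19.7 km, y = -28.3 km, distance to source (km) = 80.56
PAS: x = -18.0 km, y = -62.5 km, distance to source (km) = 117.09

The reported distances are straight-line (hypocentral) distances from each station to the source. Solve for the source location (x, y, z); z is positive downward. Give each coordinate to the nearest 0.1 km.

Each station gives a sphere (x−x_i)² + (y−y_i)² + z² = d_i² (stations at z=0).
Subtracting the HUMO sphere from OCWA and JRSC: z² cancels, leaving linear equations in x and y:
103.2 x + 60.0 y = 4565.66
58.4 x − 84.0 y = -1462.37
Solving: x ≈ 24.298, y ≈ 34.302 km (keep extra digits for the depth step; rounded: 24.3, 34.3).
Then from the HUMO sphere: z² = 64.16² − (x + 9.5)² − (y − 13.7)² with x = 24.298, y = 34.302, so z ≈ 50.495 ≈ 50.5 km.

(24.3, 34.3, 50.5)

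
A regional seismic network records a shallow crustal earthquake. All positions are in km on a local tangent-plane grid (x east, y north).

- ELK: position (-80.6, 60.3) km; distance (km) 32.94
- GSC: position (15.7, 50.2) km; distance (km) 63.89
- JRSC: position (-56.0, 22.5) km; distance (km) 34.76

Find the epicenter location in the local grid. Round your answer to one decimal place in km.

Circle about each station: (x + 80.6)² + (y − 60.3)² = 32.94²; (x − 15.7)² + (y − 50.2)² = 63.89²; (x + 56.0)² + (y − 22.5)² = 34.76².
Subtracting the ELK equation from the GSC and JRSC equations removes the quadratic terms:
192.6 x − 20.2 y = -10362.81
49.2 x − 75.6 y = -6613.41
Solving the 2×2 system: x ≈ -47.9, y ≈ 56.3 km.
Check against ELK (with the unrounded x, y): √((x + 80.6)²+(y − 60.3)²) = 32.94 ≈ 32.94 km. ✓

(-47.9, 56.3)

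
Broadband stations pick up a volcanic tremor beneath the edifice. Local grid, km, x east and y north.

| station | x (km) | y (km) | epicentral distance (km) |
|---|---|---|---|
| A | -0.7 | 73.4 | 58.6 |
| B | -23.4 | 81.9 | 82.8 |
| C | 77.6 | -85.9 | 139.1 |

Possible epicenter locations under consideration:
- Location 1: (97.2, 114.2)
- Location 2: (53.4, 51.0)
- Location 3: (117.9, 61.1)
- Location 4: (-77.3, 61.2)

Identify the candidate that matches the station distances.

Location 2

For each candidate, compare |candidate − station| to the reported distance:
Location 1: residuals A 47.5, B 42.1, C 62.0 → max 62.0 km
Location 2: residuals A 0.0, B 0.0, C 0.1 → max 0.1 km
Location 3: residuals A 60.6, B 60.0, C 13.3 → max 60.6 km
Location 4: residuals A 19.0, B 25.1, C 74.5 → max 74.5 km
Only Location 2 has all residuals ≈ 0.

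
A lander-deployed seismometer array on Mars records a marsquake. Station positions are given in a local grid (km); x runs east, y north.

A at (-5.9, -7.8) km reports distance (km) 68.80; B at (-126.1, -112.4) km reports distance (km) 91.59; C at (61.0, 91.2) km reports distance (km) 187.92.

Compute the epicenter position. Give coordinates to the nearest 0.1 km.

x ≈ -51.4 km, y ≈ -59.4 km

Circle about each station: (x + 5.9)² + (y + 7.8)² = 68.80²; (x + 126.1)² + (y + 112.4)² = 91.59²; (x − 61.0)² + (y − 91.2)² = 187.92².
Subtracting the A equation from the B and C equations removes the quadratic terms:
-240.4 x − 209.2 y = 24784.03
133.8 x + 198.0 y = -18637.70
Solving the 2×2 system: x ≈ -51.4, y ≈ -59.4 km.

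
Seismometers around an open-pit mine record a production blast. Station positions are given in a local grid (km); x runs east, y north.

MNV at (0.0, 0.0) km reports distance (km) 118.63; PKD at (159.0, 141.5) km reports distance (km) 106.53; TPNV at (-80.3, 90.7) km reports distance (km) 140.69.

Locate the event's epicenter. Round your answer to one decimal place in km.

Circle about each station: x² + y² = 118.63²; (x − 159.0)² + (y − 141.5)² = 106.53²; (x + 80.3)² + (y − 90.7)² = 140.69².
Subtracting pairs of circle equations eliminates x²+y² and gives linear equations (the radical axes):
318.0 x + 283.0 y = 48027.69
-160.6 x + 181.4 y = 8953.98
Solving the 2×2 system: x ≈ 59.9, y ≈ 102.4 km.

(59.9, 102.4)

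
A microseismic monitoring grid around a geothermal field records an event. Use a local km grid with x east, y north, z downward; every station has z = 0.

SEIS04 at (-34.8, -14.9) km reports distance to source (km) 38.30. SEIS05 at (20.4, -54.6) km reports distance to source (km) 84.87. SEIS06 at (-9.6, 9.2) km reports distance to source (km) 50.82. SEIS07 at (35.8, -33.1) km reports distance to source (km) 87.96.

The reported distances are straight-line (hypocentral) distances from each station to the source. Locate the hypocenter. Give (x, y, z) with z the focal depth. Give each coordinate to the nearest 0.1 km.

Each station gives a sphere (x−x_i)² + (y−y_i)² + z² = d_i² (stations at z=0).
Subtracting the SEIS04 sphere from SEIS05 and SEIS06: z² cancels, leaving linear equations in x and y:
110.4 x − 79.4 y = -3771.76
50.4 x + 48.2 y = -2372.03
Solving: x ≈ -39.701, y ≈ -7.699 km (keep extra digits for the depth step; rounded: -39.7, -7.7).
Then from the SEIS04 sphere: z² = 38.30² − (x + 34.8)² − (y + 14.9)² with x = -39.701, y = -7.699, so z ≈ 37.296 ≈ 37.3 km.

(-39.7, -7.7, 37.3)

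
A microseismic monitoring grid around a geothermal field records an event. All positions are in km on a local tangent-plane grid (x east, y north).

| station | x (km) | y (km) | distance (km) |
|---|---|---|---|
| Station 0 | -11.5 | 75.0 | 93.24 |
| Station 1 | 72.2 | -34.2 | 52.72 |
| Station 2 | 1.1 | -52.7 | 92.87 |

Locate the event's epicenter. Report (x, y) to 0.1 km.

(61.9, 17.5)

Circle about each station: (x + 11.5)² + (y − 75.0)² = 93.24²; (x − 72.2)² + (y + 34.2)² = 52.72²; (x − 1.1)² + (y + 52.7)² = 92.87².
Subtracting pairs of circle equations eliminates x²+y² and gives linear equations (the radical axes):
167.4 x − 218.4 y = 6539.53
25.2 x − 255.4 y = -2909.89
Solving the 2×2 system: x ≈ 61.9, y ≈ 17.5 km.
Check against Station 0 (with the unrounded x, y): √((x + 11.5)²+(y − 75.0)²) = 93.24 ≈ 93.24 km. ✓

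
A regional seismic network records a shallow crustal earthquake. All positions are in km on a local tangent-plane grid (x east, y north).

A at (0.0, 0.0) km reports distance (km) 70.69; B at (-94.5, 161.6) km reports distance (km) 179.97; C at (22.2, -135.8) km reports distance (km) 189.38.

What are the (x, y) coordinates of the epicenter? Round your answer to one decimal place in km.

(48.1, 51.8)

Circle about each station: x² + y² = 70.69²; (x + 94.5)² + (y − 161.6)² = 179.97²; (x − 22.2)² + (y + 135.8)² = 189.38².
Subtracting the A equation from the B and C equations removes the quadratic terms:
-189.0 x + 323.2 y = 7652.69
44.4 x − 271.6 y = -11933.23
Solving the 2×2 system: x ≈ 48.1, y ≈ 51.8 km.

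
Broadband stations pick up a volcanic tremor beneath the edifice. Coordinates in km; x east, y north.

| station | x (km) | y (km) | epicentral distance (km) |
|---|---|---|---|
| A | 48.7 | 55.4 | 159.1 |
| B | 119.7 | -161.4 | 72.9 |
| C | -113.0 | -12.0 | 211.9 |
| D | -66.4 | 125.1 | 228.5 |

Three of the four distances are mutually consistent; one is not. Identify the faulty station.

Solve using three stations at a time. Using A, B, C (subtract circle equations pairwise → linear system) gives (x, y) ≈ (79.4, -100.7).
Distances from that point to each station vs reported:
  A: calculated 159.1 vs reported 159.1 → residual 0.0 km
  B: calculated 72.9 vs reported 72.9 → residual 0.0 km
  C: calculated 211.9 vs reported 211.9 → residual 0.0 km
  D: calculated 268.8 vs reported 228.5 → residual 40.3 km
A, B, C are mutually consistent (residuals ≈ 0); D is off by 40.3 km.

D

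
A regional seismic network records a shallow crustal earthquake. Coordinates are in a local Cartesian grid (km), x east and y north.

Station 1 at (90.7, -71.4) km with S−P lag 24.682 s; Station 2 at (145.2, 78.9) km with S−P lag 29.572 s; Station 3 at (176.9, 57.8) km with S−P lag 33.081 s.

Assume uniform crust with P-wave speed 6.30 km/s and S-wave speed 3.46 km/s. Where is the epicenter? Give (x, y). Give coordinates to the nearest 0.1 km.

x ≈ -74.4 km, y ≈ 21.5 km

Distance from S−P lag: d = Δt · v_P v_S / (v_P − v_S) = Δt · (6.30·3.46)/(6.30−3.46) ≈ 7.6754·Δt.
So d_Station 1 = 189.44, d_Station 2 = 226.98, d_Station 3 = 253.91 km.
Circle about each station: (x − 90.7)² + (y + 71.4)² = 189.44²; (x − 145.2)² + (y − 78.9)² = 226.98²; (x − 176.9)² + (y − 57.8)² = 253.91².
Subtracting pairs of circle equations eliminates x²+y² and gives linear equations (the radical axes):
109.0 x + 300.6 y = -1648.61
172.4 x + 258.4 y = -7272.77
Solving the 2×2 system: x ≈ -74.4, y ≈ 21.5 km.
Check against Station 1 (with the unrounded x, y): √((x − 90.7)²+(y + 71.4)²) = 189.44 ≈ 189.44 km. ✓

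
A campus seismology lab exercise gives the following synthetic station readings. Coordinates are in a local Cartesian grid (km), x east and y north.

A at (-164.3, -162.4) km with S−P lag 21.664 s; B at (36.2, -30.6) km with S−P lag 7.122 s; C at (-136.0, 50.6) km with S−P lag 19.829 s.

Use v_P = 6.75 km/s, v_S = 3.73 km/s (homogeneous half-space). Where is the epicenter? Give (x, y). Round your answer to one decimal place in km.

Distance from S−P lag: d = Δt · v_P v_S / (v_P − v_S) = Δt · (6.75·3.73)/(6.75−3.73) ≈ 8.3369·Δt.
So d_A = 180.61, d_B = 59.38, d_C = 165.31 km.
Circle about each station: (x + 164.3)² + (y + 162.4)² = 180.61²; (x − 36.2)² + (y + 30.6)² = 59.38²; (x + 136.0)² + (y − 50.6)² = 165.31².
Subtracting pairs of circle equations eliminates x²+y² and gives linear equations (the radical axes):
401.0 x + 263.6 y = -22027.46
56.6 x + 426.0 y = -27019.31
Solving the 2×2 system: x ≈ -14.5, y ≈ -61.5 km.

(-14.5, -61.5)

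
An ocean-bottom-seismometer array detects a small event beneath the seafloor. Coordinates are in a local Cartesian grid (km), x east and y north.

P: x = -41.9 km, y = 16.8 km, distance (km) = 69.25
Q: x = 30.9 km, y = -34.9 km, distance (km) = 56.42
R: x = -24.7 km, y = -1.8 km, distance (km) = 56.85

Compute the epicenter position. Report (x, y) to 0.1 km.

Circle about each station: (x + 41.9)² + (y − 16.8)² = 69.25²; (x − 30.9)² + (y + 34.9)² = 56.42²; (x + 24.7)² + (y + 1.8)² = 56.85².
Subtracting pairs of circle equations eliminates x²+y² and gives linear equations (the radical axes):
145.6 x − 103.4 y = 1747.32
34.4 x − 37.2 y = 139.12
Solving the 2×2 system: x ≈ 27.2, y ≈ 21.4 km.

x ≈ 27.2 km, y ≈ 21.4 km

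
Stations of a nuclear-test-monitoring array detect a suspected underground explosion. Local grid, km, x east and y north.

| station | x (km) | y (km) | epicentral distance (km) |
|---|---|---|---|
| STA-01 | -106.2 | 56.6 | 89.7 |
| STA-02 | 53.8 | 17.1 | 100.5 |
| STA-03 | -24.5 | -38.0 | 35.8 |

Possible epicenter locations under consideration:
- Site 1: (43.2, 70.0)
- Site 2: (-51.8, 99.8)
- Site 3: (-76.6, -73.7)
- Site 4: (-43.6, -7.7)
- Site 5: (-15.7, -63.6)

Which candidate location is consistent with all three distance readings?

Site 4

For each candidate, compare |candidate − station| to the reported distance:
Site 1: residuals STA-01 60.3, STA-02 46.5, STA-03 91.7 → max 91.7 km
Site 2: residuals STA-01 20.2, STA-02 33.6, STA-03 104.7 → max 104.7 km
Site 3: residuals STA-01 43.9, STA-02 58.4, STA-03 27.4 → max 58.4 km
Site 4: residuals STA-01 0.0, STA-02 0.0, STA-03 0.0 → max 0.0 km
Site 5: residuals STA-01 60.8, STA-02 6.0, STA-03 8.7 → max 60.8 km
Only Site 4 has all residuals ≈ 0.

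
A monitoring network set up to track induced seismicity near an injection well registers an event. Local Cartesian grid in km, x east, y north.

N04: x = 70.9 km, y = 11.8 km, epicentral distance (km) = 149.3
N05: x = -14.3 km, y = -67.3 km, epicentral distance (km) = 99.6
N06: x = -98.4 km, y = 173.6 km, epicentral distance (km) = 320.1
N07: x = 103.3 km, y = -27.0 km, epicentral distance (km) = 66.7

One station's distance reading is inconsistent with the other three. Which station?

Solve using three stations at a time. Using N05, N06, N07 (subtract circle equations pairwise → linear system) gives (x, y) ≈ (82.6, -90.4).
Distances from that point to each station vs reported:
  N04: calculated 102.9 vs reported 149.3 → residual 46.4 km
  N05: calculated 99.6 vs reported 99.6 → residual 0.0 km
  N06: calculated 320.1 vs reported 320.1 → residual 0.0 km
  N07: calculated 66.7 vs reported 66.7 → residual 0.0 km
N05, N06, N07 are mutually consistent (residuals ≈ 0); N04 is off by 46.4 km.

N04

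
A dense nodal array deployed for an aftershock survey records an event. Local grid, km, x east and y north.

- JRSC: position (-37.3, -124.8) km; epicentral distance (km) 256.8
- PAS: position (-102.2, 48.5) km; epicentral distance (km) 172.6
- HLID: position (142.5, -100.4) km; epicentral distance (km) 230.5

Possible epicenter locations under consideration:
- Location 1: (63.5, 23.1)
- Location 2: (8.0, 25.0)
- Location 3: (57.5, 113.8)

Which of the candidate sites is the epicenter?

Location 3

For each candidate, compare |candidate − station| to the reported distance:
Location 1: residuals JRSC 77.8, PAS 5.0, HLID 83.9 → max 83.9 km
Location 2: residuals JRSC 100.3, PAS 59.9, HLID 46.6 → max 100.3 km
Location 3: residuals JRSC 0.1, PAS 0.1, HLID 0.1 → max 0.1 km
Only Location 3 has all residuals ≈ 0.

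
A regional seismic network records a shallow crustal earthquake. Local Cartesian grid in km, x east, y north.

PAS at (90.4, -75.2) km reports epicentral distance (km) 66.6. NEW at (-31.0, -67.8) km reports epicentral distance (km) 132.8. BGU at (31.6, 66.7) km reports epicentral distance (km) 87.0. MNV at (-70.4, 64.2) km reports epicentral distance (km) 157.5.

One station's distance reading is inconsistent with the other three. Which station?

Solve using three stations at a time. Using PAS, BGU, MNV (subtract circle equations pairwise → linear system) gives (x, y) ≈ (67.0, -12.8).
Distances from that point to each station vs reported:
  PAS: calculated 66.6 vs reported 66.6 → residual 0.0 km
  NEW: calculated 112.4 vs reported 132.8 → residual 20.4 km
  BGU: calculated 87.0 vs reported 87.0 → residual 0.0 km
  MNV: calculated 157.5 vs reported 157.5 → residual 0.0 km
PAS, BGU, MNV are mutually consistent (residuals ≈ 0); NEW is off by 20.4 km.

NEW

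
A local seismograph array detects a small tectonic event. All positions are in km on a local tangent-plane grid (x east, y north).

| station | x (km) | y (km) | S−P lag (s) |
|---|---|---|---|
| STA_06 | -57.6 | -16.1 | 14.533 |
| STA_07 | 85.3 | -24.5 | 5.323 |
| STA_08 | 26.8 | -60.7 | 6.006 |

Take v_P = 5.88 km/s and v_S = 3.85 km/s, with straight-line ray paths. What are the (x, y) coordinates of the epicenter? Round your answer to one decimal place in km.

Distance from S−P lag: d = Δt · v_P v_S / (v_P − v_S) = Δt · (5.88·3.85)/(5.88−3.85) ≈ 11.1517·Δt.
So d_STA_06 = 162.07, d_STA_07 = 59.36, d_STA_08 = 66.98 km.
Circle about each station: (x + 57.6)² + (y + 16.1)² = 162.07²; (x − 85.3)² + (y + 24.5)² = 59.36²; (x − 26.8)² + (y + 60.7)² = 66.98².
Subtracting the STA_06 equation from the STA_07 and STA_08 equations removes the quadratic terms:
285.8 x − 16.8 y = 27042.45
168.8 x − 89.2 y = 22606.12
Solving the 2×2 system: x ≈ 89.7, y ≈ -83.7 km.
Check against STA_06 (with the unrounded x, y): √((x + 57.6)²+(y + 16.1)²) = 162.07 ≈ 162.07 km. ✓

x ≈ 89.7 km, y ≈ -83.7 km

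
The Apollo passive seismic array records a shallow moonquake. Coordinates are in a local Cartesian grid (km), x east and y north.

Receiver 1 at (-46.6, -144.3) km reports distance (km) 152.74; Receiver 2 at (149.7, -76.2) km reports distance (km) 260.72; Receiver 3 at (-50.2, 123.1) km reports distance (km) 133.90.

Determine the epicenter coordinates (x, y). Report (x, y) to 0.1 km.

Circle about each station: (x + 46.6)² + (y + 144.3)² = 152.74²; (x − 149.7)² + (y + 76.2)² = 260.72²; (x + 50.2)² + (y − 123.1)² = 133.90².
Subtracting pairs of circle equations eliminates x²+y² and gives linear equations (the radical axes):
392.6 x + 136.2 y = -39422.93
-7.2 x + 534.8 y = 79.90
Solving the 2×2 system: x ≈ -100.0, y ≈ -1.2 km.

(-100.0, -1.2)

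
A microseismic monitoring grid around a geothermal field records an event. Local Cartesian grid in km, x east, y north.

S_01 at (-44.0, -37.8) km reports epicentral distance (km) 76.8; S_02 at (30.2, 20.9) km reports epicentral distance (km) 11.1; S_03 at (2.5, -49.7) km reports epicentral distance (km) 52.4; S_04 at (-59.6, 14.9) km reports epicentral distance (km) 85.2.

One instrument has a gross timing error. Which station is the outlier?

S_02

Solve using three stations at a time. Using S_01, S_03, S_04 (subtract circle equations pairwise → linear system) gives (x, y) ≈ (23.8, -2.0).
Distances from that point to each station vs reported:
  S_01: calculated 76.7 vs reported 76.8 → residual 0.1 km
  S_02: calculated 23.7 vs reported 11.1 → residual 12.6 km
  S_03: calculated 52.3 vs reported 52.4 → residual 0.1 km
  S_04: calculated 85.1 vs reported 85.2 → residual 0.1 km
S_01, S_03, S_04 are mutually consistent (residuals ≈ 0); S_02 is off by 12.6 km.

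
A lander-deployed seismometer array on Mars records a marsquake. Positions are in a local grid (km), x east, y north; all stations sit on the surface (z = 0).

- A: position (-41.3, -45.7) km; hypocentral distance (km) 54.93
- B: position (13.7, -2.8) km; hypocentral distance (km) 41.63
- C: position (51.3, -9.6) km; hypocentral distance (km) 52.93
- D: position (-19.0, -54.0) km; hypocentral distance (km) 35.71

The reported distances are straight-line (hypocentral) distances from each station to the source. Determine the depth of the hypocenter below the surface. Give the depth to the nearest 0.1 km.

13.6 km

Each station gives a sphere (x−x_i)² + (y−y_i)² + z² = d_i² (stations at z=0).
Subtracting the A sphere from B and C: z² cancels, leaving linear equations in x and y:
110.0 x + 85.8 y = -2314.40
185.2 x + 72.2 y = -854.61
Solving: x ≈ 11.798, y ≈ -42.100 km (keep extra digits for the depth step; rounded: 11.8, -42.1).
Then from the A sphere: z² = 54.93² − (x + 41.3)² − (y + 45.7)² with x = 11.798, y = -42.100, so z ≈ 13.600 ≈ 13.6 km.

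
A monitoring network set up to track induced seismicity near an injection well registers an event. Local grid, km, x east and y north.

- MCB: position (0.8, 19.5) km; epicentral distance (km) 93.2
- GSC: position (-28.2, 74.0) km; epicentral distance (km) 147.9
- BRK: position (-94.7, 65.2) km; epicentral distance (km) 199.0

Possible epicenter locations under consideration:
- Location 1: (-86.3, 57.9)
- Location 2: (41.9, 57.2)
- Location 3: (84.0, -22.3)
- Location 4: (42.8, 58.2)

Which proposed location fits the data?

For each candidate, compare |candidate − station| to the reported distance:
Location 1: residuals MCB 2.0, GSC 87.6, BRK 187.9 → max 187.9 km
Location 2: residuals MCB 37.4, GSC 75.8, BRK 62.2 → max 75.8 km
Location 3: residuals MCB 0.1, GSC 0.0, BRK 0.0 → max 0.1 km
Location 4: residuals MCB 36.1, GSC 75.2, BRK 61.3 → max 75.2 km
Only Location 3 has all residuals ≈ 0.

Location 3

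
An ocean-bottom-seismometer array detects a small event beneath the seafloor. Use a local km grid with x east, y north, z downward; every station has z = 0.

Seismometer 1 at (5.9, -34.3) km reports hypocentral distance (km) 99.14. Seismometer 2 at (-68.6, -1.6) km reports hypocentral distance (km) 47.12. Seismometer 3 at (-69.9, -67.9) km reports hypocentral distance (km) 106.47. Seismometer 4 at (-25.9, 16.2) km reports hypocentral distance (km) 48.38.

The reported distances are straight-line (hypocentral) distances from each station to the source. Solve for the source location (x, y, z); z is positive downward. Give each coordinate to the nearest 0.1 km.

(-59.7, 33.8, 29.8)

Each station gives a sphere (x−x_i)² + (y−y_i)² + z² = d_i² (stations at z=0).
Subtracting the Seismometer 1 sphere from Seismometer 2 and Seismometer 3: z² cancels, leaving linear equations in x and y:
-149.0 x + 65.4 y = 11105.67
-151.6 x − 67.2 y = 6778.00
Solving: x ≈ -59.696, y ≈ 33.808 km (keep extra digits for the depth step; rounded: -59.7, 33.8).
Then from the Seismometer 1 sphere: z² = 99.14² − (x − 5.9)² − (y + 34.3)² with x = -59.696, y = 33.808, so z ≈ 29.786 ≈ 29.8 km.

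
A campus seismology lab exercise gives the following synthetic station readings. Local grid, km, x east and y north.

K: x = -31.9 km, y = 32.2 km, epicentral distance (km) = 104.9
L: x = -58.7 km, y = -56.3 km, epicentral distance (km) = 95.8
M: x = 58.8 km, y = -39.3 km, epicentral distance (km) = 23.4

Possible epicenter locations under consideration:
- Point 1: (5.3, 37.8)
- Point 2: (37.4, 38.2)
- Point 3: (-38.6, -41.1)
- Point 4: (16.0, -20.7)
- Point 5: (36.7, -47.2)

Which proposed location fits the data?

For each candidate, compare |candidate − station| to the reported distance:
Point 1: residuals K 67.3, L 18.0, M 70.4 → max 70.4 km
Point 2: residuals K 35.3, L 39.0, M 57.0 → max 57.0 km
Point 3: residuals K 31.3, L 70.6, M 74.0 → max 74.0 km
Point 4: residuals K 33.5, L 13.1, M 23.3 → max 33.5 km
Point 5: residuals K 0.0, L 0.0, M 0.1 → max 0.1 km
Only Point 5 has all residuals ≈ 0.

Point 5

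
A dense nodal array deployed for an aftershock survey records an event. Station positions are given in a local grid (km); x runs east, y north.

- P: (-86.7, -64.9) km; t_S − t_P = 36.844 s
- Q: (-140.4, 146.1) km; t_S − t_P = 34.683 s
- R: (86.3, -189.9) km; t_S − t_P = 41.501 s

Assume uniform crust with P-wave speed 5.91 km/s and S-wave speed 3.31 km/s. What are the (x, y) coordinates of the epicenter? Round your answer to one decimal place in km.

119.3 km east, 120.6 km north

Distance from S−P lag: d = Δt · v_P v_S / (v_P − v_S) = Δt · (5.91·3.31)/(5.91−3.31) ≈ 7.5239·Δt.
So d_P = 277.21, d_Q = 260.95, d_R = 312.25 km.
Circle about each station: (x + 86.7)² + (y + 64.9)² = 277.21²; (x + 140.4)² + (y − 146.1)² = 260.95²; (x − 86.3)² + (y + 189.9)² = 312.25².
Subtracting the P equation from the Q and R equations removes the quadratic terms:
-107.4 x + 422.0 y = 38078.95
346.0 x − 250.0 y = 11126.12
Solving the 2×2 system: x ≈ 119.3, y ≈ 120.6 km.
Check against P (with the unrounded x, y): √((x + 86.7)²+(y + 64.9)²) = 277.20 ≈ 277.21 km. ✓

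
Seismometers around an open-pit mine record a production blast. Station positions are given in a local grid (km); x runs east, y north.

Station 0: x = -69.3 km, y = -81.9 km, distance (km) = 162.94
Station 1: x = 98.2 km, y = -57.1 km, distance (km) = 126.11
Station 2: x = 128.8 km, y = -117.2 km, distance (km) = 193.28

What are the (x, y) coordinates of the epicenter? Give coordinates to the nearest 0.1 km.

x ≈ 28.8 km, y ≈ 48.2 km

Circle about each station: (x + 69.3)² + (y + 81.9)² = 162.94²; (x − 98.2)² + (y + 57.1)² = 126.11²; (x − 128.8)² + (y + 117.2)² = 193.28².
Subtracting the Station 0 equation from the Station 1 and Station 2 equations removes the quadratic terms:
335.0 x + 49.6 y = 12039.26
396.2 x − 70.6 y = 8007.47
Solving the 2×2 system: x ≈ 28.8, y ≈ 48.2 km.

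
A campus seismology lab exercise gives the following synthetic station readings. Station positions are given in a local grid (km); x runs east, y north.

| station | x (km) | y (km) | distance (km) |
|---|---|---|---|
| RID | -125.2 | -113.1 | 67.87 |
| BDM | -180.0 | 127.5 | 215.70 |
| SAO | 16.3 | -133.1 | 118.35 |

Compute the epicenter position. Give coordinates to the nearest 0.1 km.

Circle about each station: (x + 125.2)² + (y + 113.1)² = 67.87²; (x + 180.0)² + (y − 127.5)² = 215.70²; (x − 16.3)² + (y + 133.1)² = 118.35².
Subtracting pairs of circle equations eliminates x²+y² and gives linear equations (the radical axes):
-109.6 x + 481.2 y = -21730.55
283.0 x − 40.0 y = -19885.74
Solving the 2×2 system: x ≈ -79.2, y ≈ -63.2 km.
Check against RID (with the unrounded x, y): √((x + 125.2)²+(y + 113.1)²) = 67.87 ≈ 67.87 km. ✓

-79.2 km east, -63.2 km north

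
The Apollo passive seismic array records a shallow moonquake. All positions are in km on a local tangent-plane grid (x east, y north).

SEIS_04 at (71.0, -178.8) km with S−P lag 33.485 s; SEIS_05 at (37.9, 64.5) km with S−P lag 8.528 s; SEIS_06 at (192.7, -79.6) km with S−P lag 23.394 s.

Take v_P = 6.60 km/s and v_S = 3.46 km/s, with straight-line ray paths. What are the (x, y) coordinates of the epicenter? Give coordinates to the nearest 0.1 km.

Distance from S−P lag: d = Δt · v_P v_S / (v_P − v_S) = Δt · (6.60·3.46)/(6.60−3.46) ≈ 7.2726·Δt.
So d_SEIS_04 = 243.52, d_SEIS_05 = 62.02, d_SEIS_06 = 170.14 km.
Circle about each station: (x − 71.0)² + (y + 178.8)² = 243.52²; (x − 37.9)² + (y − 64.5)² = 62.02²; (x − 192.7)² + (y + 79.6)² = 170.14².
Subtracting the SEIS_04 equation from the SEIS_05 and SEIS_06 equations removes the quadratic terms:
-66.2 x + 486.6 y = 24041.73
243.4 x + 198.4 y = 36813.38
Solving the 2×2 system: x ≈ 99.9, y ≈ 63.0 km.

(99.9, 63.0)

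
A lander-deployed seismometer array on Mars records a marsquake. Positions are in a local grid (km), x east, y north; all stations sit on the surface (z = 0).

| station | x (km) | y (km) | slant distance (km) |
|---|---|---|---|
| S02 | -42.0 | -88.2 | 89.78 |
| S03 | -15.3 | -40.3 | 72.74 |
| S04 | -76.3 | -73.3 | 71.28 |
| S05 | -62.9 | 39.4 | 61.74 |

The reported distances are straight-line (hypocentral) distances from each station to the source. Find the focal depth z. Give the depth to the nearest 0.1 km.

depth ≈ 34.4 km

Each station gives a sphere (x−x_i)² + (y−y_i)² + z² = d_i² (stations at z=0).
Subtracting the S02 sphere from S03 and S04: z² cancels, leaving linear equations in x and y:
53.4 x + 95.8 y = -4915.72
-68.6 x + 29.8 y = 4630.95
Solving: x ≈ -72.292, y ≈ -11.016 km (keep extra digits for the depth step; rounded: -72.3, -11.0).
Then from the S02 sphere: z² = 89.78² − (x + 42.0)² − (y + 88.2)² with x = -72.292, y = -11.016, so z ≈ 34.431 ≈ 34.4 km.
Check against S05 (with the unrounded solution): distance 61.77 ≈ 61.74 km. ✓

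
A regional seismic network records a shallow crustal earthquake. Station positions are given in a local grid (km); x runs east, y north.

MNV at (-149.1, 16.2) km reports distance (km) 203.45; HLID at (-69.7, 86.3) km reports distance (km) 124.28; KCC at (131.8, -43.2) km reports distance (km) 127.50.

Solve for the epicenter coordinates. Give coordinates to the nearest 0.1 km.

Circle about each station: (x + 149.1)² + (y − 16.2)² = 203.45²; (x + 69.7)² + (y − 86.3)² = 124.28²; (x − 131.8)² + (y + 43.2)² = 127.50².
Subtracting pairs of circle equations eliminates x²+y² and gives linear equations (the radical axes):
158.8 x + 140.2 y = 15758.91
561.8 x − 118.8 y = 21879.88
Solving the 2×2 system: x ≈ 50.6, y ≈ 55.1 km.
Check against MNV (with the unrounded x, y): √((x + 149.1)²+(y − 16.2)²) = 203.45 ≈ 203.45 km. ✓

(50.6, 55.1)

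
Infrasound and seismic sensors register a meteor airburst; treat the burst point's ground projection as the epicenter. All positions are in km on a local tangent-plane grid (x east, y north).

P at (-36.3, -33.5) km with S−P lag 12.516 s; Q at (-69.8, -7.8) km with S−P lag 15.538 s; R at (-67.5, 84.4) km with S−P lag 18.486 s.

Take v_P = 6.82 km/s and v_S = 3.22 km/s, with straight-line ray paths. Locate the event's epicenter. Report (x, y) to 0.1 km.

Distance from S−P lag: d = Δt · v_P v_S / (v_P − v_S) = Δt · (6.82·3.22)/(6.82−3.22) ≈ 6.1001·Δt.
So d_P = 76.35, d_Q = 94.78, d_R = 112.77 km.
Circle about each station: (x + 36.3)² + (y + 33.5)² = 76.35²; (x + 69.8)² + (y + 7.8)² = 94.78²; (x + 67.5)² + (y − 84.4)² = 112.77².
Subtracting the P equation from the Q and R equations removes the quadratic terms:
-67.0 x + 51.4 y = -660.99
-62.4 x + 235.8 y = 2351.92
Solving the 2×2 system: x ≈ 22.0, y ≈ 15.8 km.

x ≈ 22.0 km, y ≈ 15.8 km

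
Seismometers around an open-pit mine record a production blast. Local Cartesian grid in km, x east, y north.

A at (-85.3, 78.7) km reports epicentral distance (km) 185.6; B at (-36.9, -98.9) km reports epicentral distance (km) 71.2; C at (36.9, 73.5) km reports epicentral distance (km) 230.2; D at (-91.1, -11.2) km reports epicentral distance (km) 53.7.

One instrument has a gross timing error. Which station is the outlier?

D

Solve using three stations at a time. Using A, B, C (subtract circle equations pairwise → linear system) gives (x, y) ≈ (-107.8, -105.5).
Distances from that point to each station vs reported:
  A: calculated 185.6 vs reported 185.6 → residual 0.0 km
  B: calculated 71.2 vs reported 71.2 → residual 0.0 km
  C: calculated 230.2 vs reported 230.2 → residual 0.0 km
  D: calculated 95.8 vs reported 53.7 → residual 42.1 km
A, B, C are mutually consistent (residuals ≈ 0); D is off by 42.1 km.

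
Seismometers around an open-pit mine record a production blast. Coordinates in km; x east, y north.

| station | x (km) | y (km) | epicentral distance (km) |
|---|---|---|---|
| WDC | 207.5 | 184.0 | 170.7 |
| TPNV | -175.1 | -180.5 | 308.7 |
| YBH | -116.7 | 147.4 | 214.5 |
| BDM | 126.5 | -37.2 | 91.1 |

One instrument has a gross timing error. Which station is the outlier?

WDC

Solve using three stations at a time. Using TPNV, YBH, BDM (subtract circle equations pairwise → linear system) gives (x, y) ≈ (57.6, 22.4).
Distances from that point to each station vs reported:
  WDC: calculated 220.5 vs reported 170.7 → residual 49.8 km
  TPNV: calculated 308.7 vs reported 308.7 → residual 0.0 km
  YBH: calculated 214.5 vs reported 214.5 → residual 0.0 km
  BDM: calculated 91.1 vs reported 91.1 → residual 0.0 km
TPNV, YBH, BDM are mutually consistent (residuals ≈ 0); WDC is off by 49.8 km.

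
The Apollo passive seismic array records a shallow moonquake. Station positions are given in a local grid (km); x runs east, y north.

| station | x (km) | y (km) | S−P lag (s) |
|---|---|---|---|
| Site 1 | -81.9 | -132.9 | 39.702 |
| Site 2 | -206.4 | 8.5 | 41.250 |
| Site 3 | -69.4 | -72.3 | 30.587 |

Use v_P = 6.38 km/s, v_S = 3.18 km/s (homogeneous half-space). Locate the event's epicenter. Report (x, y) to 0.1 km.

43.6 km east, 85.3 km north

Distance from S−P lag: d = Δt · v_P v_S / (v_P − v_S) = Δt · (6.38·3.18)/(6.38−3.18) ≈ 6.3401·Δt.
So d_Site 1 = 251.72, d_Site 2 = 261.53, d_Site 3 = 193.93 km.
Circle about each station: (x + 81.9)² + (y + 132.9)² = 251.72²; (x + 206.4)² + (y − 8.5)² = 261.53²; (x + 69.4)² + (y + 72.3)² = 193.93².
Subtracting the Site 1 equation from the Site 2 and Site 3 equations removes the quadratic terms:
-249.0 x + 282.8 y = 13268.21
25.0 x + 121.2 y = 11427.74
Solving the 2×2 system: x ≈ 43.6, y ≈ 85.3 km.
Check against Site 1 (with the unrounded x, y): √((x + 81.9)²+(y + 132.9)²) = 251.71 ≈ 251.72 km. ✓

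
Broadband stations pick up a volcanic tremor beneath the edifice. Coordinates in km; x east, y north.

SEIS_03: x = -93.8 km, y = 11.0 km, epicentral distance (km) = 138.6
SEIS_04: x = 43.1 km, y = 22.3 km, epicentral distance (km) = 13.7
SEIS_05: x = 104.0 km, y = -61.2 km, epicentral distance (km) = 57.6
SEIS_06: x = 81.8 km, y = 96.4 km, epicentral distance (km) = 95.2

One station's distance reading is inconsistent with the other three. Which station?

Solve using three stations at a time. Using SEIS_03, SEIS_04, SEIS_06 (subtract circle equations pairwise → linear system) gives (x, y) ≈ (44.8, 8.7).
Distances from that point to each station vs reported:
  SEIS_03: calculated 138.6 vs reported 138.6 → residual 0.0 km
  SEIS_04: calculated 13.7 vs reported 13.7 → residual 0.0 km
  SEIS_05: calculated 91.6 vs reported 57.6 → residual 34.0 km
  SEIS_06: calculated 95.2 vs reported 95.2 → residual 0.0 km
SEIS_03, SEIS_04, SEIS_06 are mutually consistent (residuals ≈ 0); SEIS_05 is off by 34.0 km.

SEIS_05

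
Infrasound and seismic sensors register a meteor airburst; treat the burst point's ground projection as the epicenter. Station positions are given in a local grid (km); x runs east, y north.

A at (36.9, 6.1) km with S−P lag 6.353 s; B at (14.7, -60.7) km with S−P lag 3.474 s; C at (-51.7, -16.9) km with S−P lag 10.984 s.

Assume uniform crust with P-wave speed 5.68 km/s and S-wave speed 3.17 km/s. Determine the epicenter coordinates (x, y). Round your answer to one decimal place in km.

24.3 km east, -37.7 km north

Distance from S−P lag: d = Δt · v_P v_S / (v_P − v_S) = Δt · (5.68·3.17)/(5.68−3.17) ≈ 7.1735·Δt.
So d_A = 45.57, d_B = 24.92, d_C = 78.79 km.
Circle about each station: (x − 36.9)² + (y − 6.1)² = 45.57²; (x − 14.7)² + (y + 60.7)² = 24.92²; (x + 51.7)² + (y + 16.9)² = 78.79².
Subtracting the A equation from the B and C equations removes the quadratic terms:
-44.4 x − 133.6 y = 3957.38
-177.2 x − 46.0 y = -2571.56
Solving the 2×2 system: x ≈ 24.3, y ≈ -37.7 km.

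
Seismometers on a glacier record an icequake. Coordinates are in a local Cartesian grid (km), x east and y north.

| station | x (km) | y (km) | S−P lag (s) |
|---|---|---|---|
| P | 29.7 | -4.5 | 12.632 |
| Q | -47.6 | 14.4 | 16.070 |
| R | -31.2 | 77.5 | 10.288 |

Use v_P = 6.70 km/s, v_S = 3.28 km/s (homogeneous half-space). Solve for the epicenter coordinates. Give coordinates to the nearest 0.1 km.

Distance from S−P lag: d = Δt · v_P v_S / (v_P − v_S) = Δt · (6.70·3.28)/(6.70−3.28) ≈ 6.4257·Δt.
So d_P = 81.17, d_Q = 103.26, d_R = 66.11 km.
Circle about each station: (x − 29.7)² + (y + 4.5)² = 81.17²; (x + 47.6)² + (y − 14.4)² = 103.26²; (x + 31.2)² + (y − 77.5)² = 66.11².
Subtracting the P equation from the Q and R equations removes the quadratic terms:
-154.6 x + 37.8 y = -2503.28
-121.8 x + 164.0 y = 8295.39
Solving the 2×2 system: x ≈ 34.9, y ≈ 76.5 km.
Check against P (with the unrounded x, y): √((x − 29.7)²+(y + 4.5)²) = 81.16 ≈ 81.17 km. ✓

(34.9, 76.5)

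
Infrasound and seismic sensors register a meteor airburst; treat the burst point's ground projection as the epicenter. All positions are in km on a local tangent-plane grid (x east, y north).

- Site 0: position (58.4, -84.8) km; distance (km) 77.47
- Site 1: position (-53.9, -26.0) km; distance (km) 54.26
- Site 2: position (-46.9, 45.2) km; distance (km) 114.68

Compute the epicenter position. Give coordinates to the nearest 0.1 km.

(-16.6, -65.4)

Circle about each station: (x − 58.4)² + (y + 84.8)² = 77.47²; (x + 53.9)² + (y + 26.0)² = 54.26²; (x + 46.9)² + (y − 45.2)² = 114.68².
Subtracting the Site 0 equation from the Site 1 and Site 2 equations removes the quadratic terms:
-224.6 x + 117.6 y = -3962.94
-210.6 x + 260.0 y = -13508.85
Solving the 2×2 system: x ≈ -16.6, y ≈ -65.4 km.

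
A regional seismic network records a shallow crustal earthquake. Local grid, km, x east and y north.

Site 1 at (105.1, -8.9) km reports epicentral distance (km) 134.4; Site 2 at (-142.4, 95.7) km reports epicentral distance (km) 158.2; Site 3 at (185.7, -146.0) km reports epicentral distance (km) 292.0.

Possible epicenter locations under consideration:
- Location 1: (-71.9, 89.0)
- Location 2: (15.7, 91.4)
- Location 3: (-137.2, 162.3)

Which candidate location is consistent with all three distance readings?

Location 2

For each candidate, compare |candidate − station| to the reported distance:
Location 1: residuals Site 1 67.9, Site 2 87.4, Site 3 56.7 → max 87.4 km
Location 2: residuals Site 1 0.0, Site 2 0.0, Site 3 0.0 → max 0.0 km
Location 3: residuals Site 1 162.3, Site 2 91.4, Site 3 154.4 → max 162.3 km
Only Location 2 has all residuals ≈ 0.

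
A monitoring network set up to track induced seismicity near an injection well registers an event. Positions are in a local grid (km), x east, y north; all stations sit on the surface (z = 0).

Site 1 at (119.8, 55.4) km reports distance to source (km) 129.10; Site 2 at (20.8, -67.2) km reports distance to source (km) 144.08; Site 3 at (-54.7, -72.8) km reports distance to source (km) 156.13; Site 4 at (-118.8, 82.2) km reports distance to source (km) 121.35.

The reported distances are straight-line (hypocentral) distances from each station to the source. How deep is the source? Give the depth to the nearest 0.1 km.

Each station gives a sphere (x−x_i)² + (y−y_i)² + z² = d_i² (stations at z=0).
Subtracting the Site 1 sphere from Site 2 and Site 3: z² cancels, leaving linear equations in x and y:
-198.0 x − 245.2 y = -16564.96
-349.0 x − 256.4 y = -16839.04
Solving: x ≈ -3.399, y ≈ 70.302 km (keep extra digits for the depth step; rounded: -3.4, 70.3).
Then from the Site 1 sphere: z² = 129.10² − (x − 119.8)² − (y − 55.4)² with x = -3.399, y = 70.302, so z ≈ 35.591 ≈ 35.6 km.

depth ≈ 35.6 km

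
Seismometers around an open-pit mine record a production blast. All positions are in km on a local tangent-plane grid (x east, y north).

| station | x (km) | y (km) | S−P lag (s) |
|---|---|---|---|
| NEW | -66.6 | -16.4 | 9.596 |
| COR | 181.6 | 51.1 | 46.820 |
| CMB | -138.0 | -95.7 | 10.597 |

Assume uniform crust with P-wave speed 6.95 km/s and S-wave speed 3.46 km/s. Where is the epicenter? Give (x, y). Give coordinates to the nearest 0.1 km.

Distance from S−P lag: d = Δt · v_P v_S / (v_P − v_S) = Δt · (6.95·3.46)/(6.95−3.46) ≈ 6.8903·Δt.
So d_NEW = 66.12, d_COR = 322.60, d_CMB = 73.02 km.
Circle about each station: (x + 66.6)² + (y + 16.4)² = 66.12²; (x − 181.6)² + (y − 51.1)² = 322.60²; (x + 138.0)² + (y + 95.7)² = 73.02².
Subtracting the NEW equation from the COR and CMB equations removes the quadratic terms:
496.4 x + 135.0 y = -68813.66
-142.8 x − 158.6 y = 22537.90
Solving the 2×2 system: x ≈ -132.4, y ≈ -22.9 km.

x ≈ -132.4 km, y ≈ -22.9 km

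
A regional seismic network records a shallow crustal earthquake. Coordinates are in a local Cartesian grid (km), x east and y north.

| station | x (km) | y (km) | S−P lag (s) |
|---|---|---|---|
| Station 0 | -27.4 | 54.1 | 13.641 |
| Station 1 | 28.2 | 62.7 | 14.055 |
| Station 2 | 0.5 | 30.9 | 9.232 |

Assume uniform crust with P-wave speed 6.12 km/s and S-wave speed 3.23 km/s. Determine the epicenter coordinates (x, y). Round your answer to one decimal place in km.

Distance from S−P lag: d = Δt · v_P v_S / (v_P − v_S) = Δt · (6.12·3.23)/(6.12−3.23) ≈ 6.8400·Δt.
So d_Station 0 = 93.30, d_Station 1 = 96.14, d_Station 2 = 63.15 km.
Circle about each station: (x + 27.4)² + (y − 54.1)² = 93.30²; (x − 28.2)² + (y − 62.7)² = 96.14²; (x − 0.5)² + (y − 30.9)² = 63.15².
Subtracting the Station 0 equation from the Station 1 and Station 2 equations removes the quadratic terms:
111.2 x + 17.2 y = 510.95
55.8 x − 46.4 y = 1994.46
Solving the 2×2 system: x ≈ 9.5, y ≈ -31.6 km.

(9.5, -31.6)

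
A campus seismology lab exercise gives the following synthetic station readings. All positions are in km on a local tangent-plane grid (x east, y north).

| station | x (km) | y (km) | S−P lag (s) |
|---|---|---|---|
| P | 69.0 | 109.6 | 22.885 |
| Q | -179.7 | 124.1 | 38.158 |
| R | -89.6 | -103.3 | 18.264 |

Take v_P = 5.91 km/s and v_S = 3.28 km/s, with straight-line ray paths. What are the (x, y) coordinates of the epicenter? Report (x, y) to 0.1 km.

(36.4, -55.9)

Distance from S−P lag: d = Δt · v_P v_S / (v_P − v_S) = Δt · (5.91·3.28)/(5.91−3.28) ≈ 7.3706·Δt.
So d_P = 168.68, d_Q = 281.25, d_R = 134.62 km.
Circle about each station: (x − 69.0)² + (y − 109.6)² = 168.68²; (x + 179.7)² + (y − 124.1)² = 281.25²; (x + 89.6)² + (y + 103.3)² = 134.62².
Subtracting the P equation from the Q and R equations removes the quadratic terms:
-497.4 x + 29.0 y = -19728.88
-317.2 x − 425.8 y = 12256.29
Solving the 2×2 system: x ≈ 36.4, y ≈ -55.9 km.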